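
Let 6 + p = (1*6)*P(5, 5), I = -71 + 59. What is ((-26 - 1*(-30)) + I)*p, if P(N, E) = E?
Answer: -192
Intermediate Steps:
I = -12
p = 24 (p = -6 + (1*6)*5 = -6 + 6*5 = -6 + 30 = 24)
((-26 - 1*(-30)) + I)*p = ((-26 - 1*(-30)) - 12)*24 = ((-26 + 30) - 12)*24 = (4 - 12)*24 = -8*24 = -192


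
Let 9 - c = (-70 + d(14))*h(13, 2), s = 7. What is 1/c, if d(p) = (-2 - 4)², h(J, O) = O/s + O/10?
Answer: 35/893 ≈ 0.039194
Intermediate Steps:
h(J, O) = 17*O/70 (h(J, O) = O/7 + O/10 = 17*O/70)
d(p) = 36 (d(p) = (-6)² = 36)
c = 893/35 (c = 9 - (-70 + 36)*(17/70)*2 = 9 - (-34)*17/35 = 9 - 1*(-578/35) = 9 + 578/35 = 893/35 ≈ 25.514)
1/c = 1/(893/35) = 35/893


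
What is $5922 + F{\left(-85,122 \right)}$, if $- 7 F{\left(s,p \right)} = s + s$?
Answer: $\frac{41624}{7} \approx 5946.3$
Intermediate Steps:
$F{\left(s,p \right)} = - \frac{2 s}{7}$ ($F{\left(s,p \right)} = - \frac{s + s}{7} = - \frac{2 s}{7}$)
$5922 + F{\left(-85,122 \right)} = 5922 - - \frac{170}{7} = 5922 + \frac{170}{7} = \frac{41624}{7}$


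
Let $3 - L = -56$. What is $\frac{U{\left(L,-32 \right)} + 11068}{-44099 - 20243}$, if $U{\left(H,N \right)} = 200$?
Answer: $- \frac{5634}{32171} \approx -0.17513$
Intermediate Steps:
$L = 59$ ($L = 3 - -56 = 3 + 56 = 59$)
$\frac{U{\left(L,-32 \right)} + 11068}{-44099 - 20243} = \frac{200 + 11068}{-44099 - 20243} = \frac{11268}{-64342} = 11268 \left(- \frac{1}{64342}\right) = - \frac{5634}{32171}$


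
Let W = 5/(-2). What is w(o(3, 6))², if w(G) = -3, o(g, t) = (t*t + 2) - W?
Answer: 9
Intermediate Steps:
W = -5/2 (W = 5*(-½) = -5/2 ≈ -2.5000)
o(g, t) = 9/2 + t² (o(g, t) = (t*t + 2) - 1*(-5/2) = (t² + 2) + 5/2 = (2 + t²) + 5/2 = 9/2 + t²)
w(o(3, 6))² = (-3)² = 9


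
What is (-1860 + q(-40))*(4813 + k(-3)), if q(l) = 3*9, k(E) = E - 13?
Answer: -8792901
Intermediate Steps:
k(E) = -13 + E
q(l) = 27
(-1860 + q(-40))*(4813 + k(-3)) = (-1860 + 27)*(4813 + (-13 - 3)) = -1833*(4813 - 16) = -1833*4797 = -8792901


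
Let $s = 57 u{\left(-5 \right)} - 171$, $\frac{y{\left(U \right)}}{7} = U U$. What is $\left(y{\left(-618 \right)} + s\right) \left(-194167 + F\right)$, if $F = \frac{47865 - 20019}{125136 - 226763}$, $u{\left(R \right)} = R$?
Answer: $- \frac{52745576976165660}{101627} \approx -5.1901 \cdot 10^{11}$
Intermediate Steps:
$y{\left(U \right)} = 7 U^{2}$ ($y{\left(U \right)} = 7 U U = 7 U^{2}$)
$F = - \frac{27846}{101627}$ ($F = \frac{27846}{-101627} = 27846 \left(- \frac{1}{101627}\right) = - \frac{27846}{101627} \approx -0.274$)
$s = -456$ ($s = 57 \left(-5\right) - 171 = -285 - 171 = -456$)
$\left(y{\left(-618 \right)} + s\right) \left(-194167 + F\right) = \left(7 \left(-618\right)^{2} - 456\right) \left(-194167 - \frac{27846}{101627}\right) = \left(7 \cdot 381924 - 456\right) \left(- \frac{19732637555}{101627}\right) = \left(2673468 - 456\right) \left(- \frac{19732637555}{101627}\right) = 2673012 \left(- \frac{19732637555}{101627}\right) = - \frac{52745576976165660}{101627}$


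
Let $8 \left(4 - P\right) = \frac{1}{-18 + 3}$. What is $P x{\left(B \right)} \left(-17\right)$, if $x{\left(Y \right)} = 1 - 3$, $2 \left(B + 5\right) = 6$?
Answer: $\frac{8177}{60} \approx 136.28$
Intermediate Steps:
$B = -2$ ($B = -5 + \frac{1}{2} \cdot 6 = -5 + 3 = -2$)
$x{\left(Y \right)} = -2$ ($x{\left(Y \right)} = 1 - 3 = -2$)
$P = \frac{481}{120}$ ($P = 4 - \frac{1}{8 \left(-18 + 3\right)} = 4 - \frac{1}{8 \left(-15\right)} = 4 - - \frac{1}{120} = 4 + \frac{1}{120} = \frac{481}{120} \approx 4.0083$)
$P x{\left(B \right)} \left(-17\right) = \frac{481}{120} \left(-2\right) \left(-17\right) = \left(- \frac{481}{60}\right) \left(-17\right) = \frac{8177}{60}$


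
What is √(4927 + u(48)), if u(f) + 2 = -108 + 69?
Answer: √4886 ≈ 69.900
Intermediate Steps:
u(f) = -41 (u(f) = -2 + (-108 + 69) = -2 - 39 = -41)
√(4927 + u(48)) = √(4927 - 41) = √4886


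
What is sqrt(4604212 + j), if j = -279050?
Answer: sqrt(4325162) ≈ 2079.7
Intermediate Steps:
sqrt(4604212 + j) = sqrt(4604212 - 279050) = sqrt(4325162)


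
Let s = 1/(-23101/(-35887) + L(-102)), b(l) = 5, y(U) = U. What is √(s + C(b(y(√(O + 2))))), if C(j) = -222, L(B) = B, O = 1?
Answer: I*√2937297614135489/3637373 ≈ 14.9*I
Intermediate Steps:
s = -35887/3637373 (s = 1/(-23101/(-35887) - 102) = 1/(-23101*(-1/35887) - 102) = 1/(23101/35887 - 102) = 1/(-3637373/35887) = -35887/3637373 ≈ -0.0098662)
√(s + C(b(y(√(O + 2))))) = √(-35887/3637373 - 222) = √(-807532693/3637373) = I*√2937297614135489/3637373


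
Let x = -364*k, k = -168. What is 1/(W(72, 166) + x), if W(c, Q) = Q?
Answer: 1/61318 ≈ 1.6308e-5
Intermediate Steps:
x = 61152 (x = -364*(-168) = 61152)
1/(W(72, 166) + x) = 1/(166 + 61152) = 1/61318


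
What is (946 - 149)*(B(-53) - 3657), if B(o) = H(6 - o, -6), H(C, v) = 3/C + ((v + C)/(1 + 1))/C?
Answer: -5828461/2 ≈ -2.9142e+6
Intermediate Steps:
H(C, v) = 3/C + (C/2 + v/2)/C (H(C, v) = 3/C + ((C + v)/2)/C = 3/C + ((C + v)*(½))/C = 3/C + (C/2 + v/2)/C)
B(o) = ½ (B(o) = (6 + (6 - o) - 6)/(2*(6 - o)) = (6 - o)/(2*(6 - o)) = ½)
(946 - 149)*(B(-53) - 3657) = (946 - 149)*(½ - 3657) = 797*(-7313/2) = -5828461/2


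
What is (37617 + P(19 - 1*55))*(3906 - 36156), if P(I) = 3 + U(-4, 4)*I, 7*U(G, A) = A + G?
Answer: -1213245000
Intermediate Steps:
U(G, A) = A/7 + G/7 (U(G, A) = (A + G)/7 = A/7 + G/7)
P(I) = 3 (P(I) = 3 + ((⅐)*4 + (⅐)*(-4))*I = 3 + (4/7 - 4/7)*I = 3 + 0*I = 3 + 0 = 3)
(37617 + P(19 - 1*55))*(3906 - 36156) = (37617 + 3)*(3906 - 36156) = 37620*(-32250) = -1213245000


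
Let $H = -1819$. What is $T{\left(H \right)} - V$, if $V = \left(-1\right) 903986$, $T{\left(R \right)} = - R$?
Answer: $905805$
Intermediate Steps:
$V = -903986$
$T{\left(H \right)} - V = \left(-1\right) \left(-1819\right) - -903986 = 1819 + 903986 = 905805$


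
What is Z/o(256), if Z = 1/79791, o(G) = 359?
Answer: 1/28644969 ≈ 3.4910e-8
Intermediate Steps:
Z = 1/79791 ≈ 1.2533e-5
Z/o(256) = (1/79791)/359 = (1/79791)*(1/359) = 1/28644969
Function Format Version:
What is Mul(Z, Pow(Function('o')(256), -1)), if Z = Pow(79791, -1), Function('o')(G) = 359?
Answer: Rational(1, 28644969) ≈ 3.4910e-8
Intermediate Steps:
Z = Rational(1, 79791) ≈ 1.2533e-5
Mul(Z, Pow(Function('o')(256), -1)) = Mul(Rational(1, 79791), Pow(359, -1)) = Mul(Rational(1, 79791), Rational(1, 359)) = Rational(1, 28644969)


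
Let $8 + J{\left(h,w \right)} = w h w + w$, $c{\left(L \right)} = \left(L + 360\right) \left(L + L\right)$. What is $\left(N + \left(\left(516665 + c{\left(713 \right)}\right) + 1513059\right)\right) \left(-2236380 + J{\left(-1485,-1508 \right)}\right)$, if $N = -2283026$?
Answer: $-4314578327793056$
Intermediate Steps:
$c{\left(L \right)} = 2 L \left(360 + L\right)$ ($c{\left(L \right)} = \left(360 + L\right) 2 L = 2 L \left(360 + L\right)$)
$J{\left(h,w \right)} = -8 + w + h w^{2}$ ($J{\left(h,w \right)} = -8 + \left(w h w + w\right) = -8 + \left(h w w + w\right) = -8 + \left(h w^{2} + w\right) = -8 + \left(w + h w^{2}\right) = -8 + w + h w^{2}$)
$\left(N + \left(\left(516665 + c{\left(713 \right)}\right) + 1513059\right)\right) \left(-2236380 + J{\left(-1485,-1508 \right)}\right) = \left(-2283026 + \left(\left(516665 + 2 \cdot 713 \left(360 + 713\right)\right) + 1513059\right)\right) \left(-2236380 - \left(1516 + 3376985040\right)\right) = \left(-2283026 + \left(\left(516665 + 2 \cdot 713 \cdot 1073\right) + 1513059\right)\right) \left(-2236380 - 3376986556\right) = \left(-2283026 + \left(\left(516665 + 1530098\right) + 1513059\right)\right) \left(-2236380 - 3376986556\right) = \left(-2283026 + \left(2046763 + 1513059\right)\right) \left(-2236380 - 3376986556\right) = \left(-2283026 + 3559822\right) \left(-3379222936\right) = 1276796 \left(-3379222936\right) = -4314578327793056$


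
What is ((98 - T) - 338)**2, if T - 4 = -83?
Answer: 25921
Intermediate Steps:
T = -79 (T = 4 - 83 = -79)
((98 - T) - 338)**2 = ((98 - 1*(-79)) - 338)**2 = ((98 + 79) - 338)**2 = (177 - 338)**2 = (-161)**2 = 25921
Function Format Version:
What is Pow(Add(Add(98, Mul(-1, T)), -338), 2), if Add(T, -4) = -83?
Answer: 25921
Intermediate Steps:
T = -79 (T = Add(4, -83) = -79)
Pow(Add(Add(98, Mul(-1, T)), -338), 2) = Pow(Add(Add(98, Mul(-1, -79)), -338), 2) = Pow(Add(Add(98, 79), -338), 2) = Pow(Add(177, -338), 2) = Pow(-161, 2) = 25921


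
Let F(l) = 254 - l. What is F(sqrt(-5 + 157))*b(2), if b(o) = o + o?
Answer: 1016 - 8*sqrt(38) ≈ 966.68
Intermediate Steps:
b(o) = 2*o
F(sqrt(-5 + 157))*b(2) = (254 - sqrt(-5 + 157))*(2*2) = (254 - sqrt(152))*4 = (254 - 2*sqrt(38))*4 = 1016 - 8*sqrt(38)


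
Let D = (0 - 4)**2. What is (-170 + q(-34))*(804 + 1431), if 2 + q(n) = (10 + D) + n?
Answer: -402300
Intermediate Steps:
D = 16 (D = (-4)**2 = 16)
q(n) = 24 + n (q(n) = -2 + ((10 + 16) + n) = -2 + (26 + n) = 24 + n)
(-170 + q(-34))*(804 + 1431) = (-170 + (24 - 34))*(804 + 1431) = (-170 - 10)*2235 = -180*2235 = -402300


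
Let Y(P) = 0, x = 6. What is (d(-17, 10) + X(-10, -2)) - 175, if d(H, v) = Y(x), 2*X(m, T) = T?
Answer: -176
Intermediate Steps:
X(m, T) = T/2
d(H, v) = 0
(d(-17, 10) + X(-10, -2)) - 175 = (0 + (1/2)*(-2)) - 175 = (0 - 1) - 175 = -1 - 175 = -176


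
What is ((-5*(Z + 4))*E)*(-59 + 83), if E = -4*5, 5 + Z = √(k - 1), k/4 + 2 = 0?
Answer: -2400 + 7200*I ≈ -2400.0 + 7200.0*I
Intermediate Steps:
k = -8 (k = -8 + 4*0 = -8 + 0 = -8)
Z = -5 + 3*I (Z = -5 + √(-8 - 1) = -5 + √(-9) = -5 + 3*I ≈ -5.0 + 3.0*I)
E = -20
((-5*(Z + 4))*E)*(-59 + 83) = (-5*((-5 + 3*I) + 4)*(-20))*(-59 + 83) = (-5*(-1 + 3*I)*(-20))*24 = ((5 - 15*I)*(-20))*24 = (-100 + 300*I)*24 = -2400 + 7200*I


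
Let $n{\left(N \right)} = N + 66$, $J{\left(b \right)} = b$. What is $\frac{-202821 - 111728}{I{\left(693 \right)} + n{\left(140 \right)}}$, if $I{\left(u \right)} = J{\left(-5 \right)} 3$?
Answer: $- \frac{314549}{191} \approx -1646.9$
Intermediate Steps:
$n{\left(N \right)} = 66 + N$
$I{\left(u \right)} = -15$ ($I{\left(u \right)} = \left(-5\right) 3 = -15$)
$\frac{-202821 - 111728}{I{\left(693 \right)} + n{\left(140 \right)}} = \frac{-202821 - 111728}{-15 + \left(66 + 140\right)} = - \frac{314549}{-15 + 206} = - \frac{314549}{191}$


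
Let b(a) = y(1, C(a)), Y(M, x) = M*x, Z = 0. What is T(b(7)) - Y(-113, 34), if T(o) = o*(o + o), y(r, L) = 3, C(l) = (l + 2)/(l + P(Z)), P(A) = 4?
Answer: 3860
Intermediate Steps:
C(l) = (2 + l)/(4 + l) (C(l) = (l + 2)/(l + 4) = (2 + l)/(4 + l))
b(a) = 3
T(o) = 2*o**2 (T(o) = o*(2*o) = 2*o**2)
T(b(7)) - Y(-113, 34) = 2*3**2 - (-113)*34 = 2*9 - 1*(-3842) = 18 + 3842 = 3860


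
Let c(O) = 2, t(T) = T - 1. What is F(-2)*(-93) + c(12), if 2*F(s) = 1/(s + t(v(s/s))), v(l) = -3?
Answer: 39/4 ≈ 9.7500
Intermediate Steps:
t(T) = -1 + T
F(s) = 1/(2*(-4 + s)) (F(s) = 1/(2*(s + (-1 - 3))) = 1/(2*(s - 4)) = 1/(2*(-4 + s)))
F(-2)*(-93) + c(12) = (1/(2*(-4 - 2)))*(-93) + 2 = ((½)/(-6))*(-93) + 2 = ((½)*(-⅙))*(-93) + 2 = -1/12*(-93) + 2 = 31/4 + 2 = 39/4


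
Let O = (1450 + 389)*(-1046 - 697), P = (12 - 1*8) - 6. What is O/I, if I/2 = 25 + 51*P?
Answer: 457911/22 ≈ 20814.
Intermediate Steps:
P = -2 (P = (12 - 8) - 6 = 4 - 6 = -2)
O = -3205377 (O = 1839*(-1743) = -3205377)
I = -154 (I = 2*(25 + 51*(-2)) = 2*(25 - 102) = 2*(-77) = -154)
O/I = -3205377/(-154) = -3205377*(-1/154) = 457911/22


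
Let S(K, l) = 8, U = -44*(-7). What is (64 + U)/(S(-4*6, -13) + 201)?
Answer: 372/209 ≈ 1.7799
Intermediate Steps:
U = 308
(64 + U)/(S(-4*6, -13) + 201) = (64 + 308)/(8 + 201) = 372/209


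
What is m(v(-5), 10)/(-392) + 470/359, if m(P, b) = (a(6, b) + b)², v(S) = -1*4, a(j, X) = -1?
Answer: 155161/140728 ≈ 1.1026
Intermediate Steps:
v(S) = -4
m(P, b) = (-1 + b)²
m(v(-5), 10)/(-392) + 470/359 = (-1 + 10)²/(-392) + 470/359 = 9²*(-1/392) + 470*(1/359) = 81*(-1/392) + 470/359 = -81/392 + 470/359 = 155161/140728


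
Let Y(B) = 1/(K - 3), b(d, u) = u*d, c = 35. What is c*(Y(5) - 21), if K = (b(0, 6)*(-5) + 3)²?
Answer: -4375/6 ≈ -729.17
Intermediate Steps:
b(d, u) = d*u
K = 9 (K = ((0*6)*(-5) + 3)² = (0*(-5) + 3)² = (0 + 3)² = 3² = 9)
Y(B) = ⅙ (Y(B) = 1/(9 - 3) = 1/6 = ⅙)
c*(Y(5) - 21) = 35*(⅙ - 21) = 35*(-125/6) = -4375/6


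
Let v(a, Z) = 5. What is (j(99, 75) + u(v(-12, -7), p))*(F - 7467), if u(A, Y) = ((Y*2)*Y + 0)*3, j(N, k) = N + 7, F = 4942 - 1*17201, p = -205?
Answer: -4976001856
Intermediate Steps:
F = -12259 (F = 4942 - 17201 = -12259)
j(N, k) = 7 + N
u(A, Y) = 6*Y² (u(A, Y) = ((2*Y)*Y + 0)*3 = (2*Y² + 0)*3 = (2*Y²)*3 = 6*Y²)
(j(99, 75) + u(v(-12, -7), p))*(F - 7467) = ((7 + 99) + 6*(-205)²)*(-12259 - 7467) = (106 + 6*42025)*(-19726) = (106 + 252150)*(-19726) = 252256*(-19726) = -4976001856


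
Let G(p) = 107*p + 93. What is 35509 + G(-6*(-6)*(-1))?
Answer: 31750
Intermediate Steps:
G(p) = 93 + 107*p
35509 + G(-6*(-6)*(-1)) = 35509 + (93 + 107*(-6*(-6)*(-1))) = 35509 + (93 + 107*(36*(-1))) = 35509 + (93 + 107*(-36)) = 35509 + (93 - 3852) = 35509 - 3759 = 31750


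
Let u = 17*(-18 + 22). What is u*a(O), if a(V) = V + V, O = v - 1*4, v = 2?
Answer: -272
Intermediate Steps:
u = 68 (u = 17*4 = 68)
O = -2 (O = 2 - 1*4 = 2 - 4 = -2)
a(V) = 2*V
u*a(O) = 68*(2*(-2)) = 68*(-4) = -272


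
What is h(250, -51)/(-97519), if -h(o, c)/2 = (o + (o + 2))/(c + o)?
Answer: 1004/19406281 ≈ 5.1736e-5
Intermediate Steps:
h(o, c) = -2*(2 + 2*o)/(c + o) (h(o, c) = -2*(o + (o + 2))/(c + o) = -2*(o + (2 + o))/(c + o) = -2*(2 + 2*o)/(c + o))
h(250, -51)/(-97519) = (4*(-1 - 1*250)/(-51 + 250))/(-97519) = (4*(-1 - 250)/199)*(-1/97519) = (4*(1/199)*(-251))*(-1/97519) = -1004/199*(-1/97519) = 1004/19406281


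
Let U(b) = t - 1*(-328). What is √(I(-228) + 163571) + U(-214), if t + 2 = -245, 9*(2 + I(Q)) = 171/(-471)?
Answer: 81 + 2*√9071575395/471 ≈ 485.44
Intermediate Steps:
I(Q) = -961/471 (I(Q) = -2 + (171/(-471))/9 = -2 + (171*(-1/471))/9 = -2 + (⅑)*(-57/157) = -2 - 19/471 = -961/471)
t = -247 (t = -2 - 245 = -247)
U(b) = 81 (U(b) = -247 - 1*(-328) = -247 + 328 = 81)
√(I(-228) + 163571) + U(-214) = √(-961/471 + 163571) + 81 = √(77040980/471) + 81 = 2*√9071575395/471 + 81 = 81 + 2*√9071575395/471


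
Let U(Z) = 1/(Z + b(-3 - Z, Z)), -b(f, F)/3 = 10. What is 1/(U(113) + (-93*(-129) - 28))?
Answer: 83/993428 ≈ 8.3549e-5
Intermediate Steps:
b(f, F) = -30 (b(f, F) = -3*10 = -30)
U(Z) = 1/(-30 + Z) (U(Z) = 1/(Z - 30) = 1/(-30 + Z))
1/(U(113) + (-93*(-129) - 28)) = 1/(1/(-30 + 113) + (-93*(-129) - 28)) = 1/(1/83 + (11997 - 28)) = 1/(1/83 + 11969) = 1/(993428/83) = 83/993428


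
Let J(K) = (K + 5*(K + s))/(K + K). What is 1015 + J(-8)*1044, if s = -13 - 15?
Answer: 13282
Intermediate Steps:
s = -28
J(K) = (-140 + 6*K)/(2*K) (J(K) = (K + 5*(K - 28))/(K + K) = (K + 5*(-28 + K))/((2*K)) = (K + (-140 + 5*K))*(1/(2*K)) = (-140 + 6*K)*(1/(2*K)) = (-140 + 6*K)/(2*K))
1015 + J(-8)*1044 = 1015 + (3 - 70/(-8))*1044 = 1015 + (3 - 70*(-1/8))*1044 = 1015 + (3 + 35/4)*1044 = 1015 + (47/4)*1044 = 1015 + 12267 = 13282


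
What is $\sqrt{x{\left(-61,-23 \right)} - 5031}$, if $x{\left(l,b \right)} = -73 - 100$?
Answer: $2 i \sqrt{1301} \approx 72.139 i$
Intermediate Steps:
$x{\left(l,b \right)} = -173$
$\sqrt{x{\left(-61,-23 \right)} - 5031} = \sqrt{-173 - 5031} = \sqrt{-5204} = 2 i \sqrt{1301}$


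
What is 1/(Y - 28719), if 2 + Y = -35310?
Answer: -1/64031 ≈ -1.5617e-5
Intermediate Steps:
Y = -35312 (Y = -2 - 35310 = -35312)
1/(Y - 28719) = 1/(-35312 - 28719) = 1/(-64031) = -1/64031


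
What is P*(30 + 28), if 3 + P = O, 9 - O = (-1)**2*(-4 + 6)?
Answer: 232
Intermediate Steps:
O = 7 (O = 9 - (-1)**2*(-4 + 6) = 9 - 2 = 7)
P = 4 (P = -3 + 7 = 4)
P*(30 + 28) = 4*(30 + 28) = 4*58 = 232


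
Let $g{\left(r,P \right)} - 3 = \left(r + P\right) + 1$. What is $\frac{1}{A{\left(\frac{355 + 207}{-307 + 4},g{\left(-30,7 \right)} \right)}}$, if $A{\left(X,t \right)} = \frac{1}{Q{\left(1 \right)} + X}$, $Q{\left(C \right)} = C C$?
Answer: $- \frac{259}{303} \approx -0.85479$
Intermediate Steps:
$Q{\left(C \right)} = C^{2}$
$g{\left(r,P \right)} = 4 + P + r$ ($g{\left(r,P \right)} = 3 + \left(\left(r + P\right) + 1\right) = 3 + \left(\left(P + r\right) + 1\right) = 3 + \left(1 + P + r\right) = 4 + P + r$)
$A{\left(X,t \right)} = \frac{1}{1 + X}$ ($A{\left(X,t \right)} = \frac{1}{1^{2} + X} = \frac{1}{1 + X}$)
$\frac{1}{A{\left(\frac{355 + 207}{-307 + 4},g{\left(-30,7 \right)} \right)}} = \frac{1}{\frac{1}{1 + \frac{355 + 207}{-307 + 4}}} = \frac{1}{\frac{1}{1 + \frac{562}{-303}}} = \frac{1}{\frac{1}{1 + 562 \left(- \frac{1}{303}\right)}} = \frac{1}{\frac{1}{1 - \frac{562}{303}}} = \frac{1}{\frac{1}{- \frac{259}{303}}} = \frac{1}{- \frac{303}{259}} = - \frac{259}{303}$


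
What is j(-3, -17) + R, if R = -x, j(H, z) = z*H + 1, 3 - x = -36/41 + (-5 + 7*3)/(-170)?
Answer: 167377/3485 ≈ 48.028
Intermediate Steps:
x = 13843/3485 (x = 3 - (-36/41 + (-5 + 7*3)/(-170)) = 3 - (-36*1/41 + (-5 + 21)*(-1/170)) = 3 - (-36/41 + 16*(-1/170)) = 3 - (-36/41 - 8/85) = 3 - 1*(-3388/3485) = 3 + 3388/3485 = 13843/3485 ≈ 3.9722)
j(H, z) = 1 + H*z (j(H, z) = H*z + 1 = 1 + H*z)
R = -13843/3485 (R = -1*13843/3485 = -13843/3485 ≈ -3.9722)
j(-3, -17) + R = (1 - 3*(-17)) - 13843/3485 = (1 + 51) - 13843/3485 = 52 - 13843/3485 = 167377/3485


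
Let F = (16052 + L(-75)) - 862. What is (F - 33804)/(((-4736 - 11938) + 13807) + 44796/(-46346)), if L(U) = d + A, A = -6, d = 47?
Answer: 430392129/66459389 ≈ 6.4760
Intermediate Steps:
L(U) = 41 (L(U) = 47 - 6 = 41)
F = 15231 (F = (16052 + 41) - 862 = 16093 - 862 = 15231)
(F - 33804)/(((-4736 - 11938) + 13807) + 44796/(-46346)) = (15231 - 33804)/(((-4736 - 11938) + 13807) + 44796/(-46346)) = -18573/((-16674 + 13807) + 44796*(-1/46346)) = -18573/(-2867 - 22398/23173) = -18573/(-66459389/23173) = -18573*(-23173/66459389) = 430392129/66459389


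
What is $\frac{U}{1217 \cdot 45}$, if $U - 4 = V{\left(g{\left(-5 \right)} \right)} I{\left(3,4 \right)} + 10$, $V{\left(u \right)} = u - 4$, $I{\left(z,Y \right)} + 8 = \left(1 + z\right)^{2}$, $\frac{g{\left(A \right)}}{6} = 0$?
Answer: $- \frac{2}{6085} \approx -0.00032868$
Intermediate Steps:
$g{\left(A \right)} = 0$ ($g{\left(A \right)} = 6 \cdot 0 = 0$)
$I{\left(z,Y \right)} = -8 + \left(1 + z\right)^{2}$
$V{\left(u \right)} = -4 + u$
$U = -18$ ($U = 4 + \left(\left(-4 + 0\right) \left(-8 + \left(1 + 3\right)^{2}\right) + 10\right) = 4 + \left(- 4 \left(-8 + 4^{2}\right) + 10\right) = 4 + \left(- 4 \left(-8 + 16\right) + 10\right) = 4 + \left(\left(-4\right) 8 + 10\right) = 4 + \left(-32 + 10\right) = 4 - 22 = -18$)
$\frac{U}{1217 \cdot 45} = - \frac{18}{1217 \cdot 45} = - \frac{18}{54765} = \left(-18\right) \frac{1}{54765} = - \frac{2}{6085}$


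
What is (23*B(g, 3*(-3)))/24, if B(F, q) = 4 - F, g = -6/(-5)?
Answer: 161/60 ≈ 2.6833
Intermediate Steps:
g = 6/5 (g = -6*(-1/5) = 6/5 ≈ 1.2000)
(23*B(g, 3*(-3)))/24 = (23*(4 - 1*6/5))/24 = (23*(4 - 6/5))*(1/24) = (23*(14/5))*(1/24) = (322/5)*(1/24) = 161/60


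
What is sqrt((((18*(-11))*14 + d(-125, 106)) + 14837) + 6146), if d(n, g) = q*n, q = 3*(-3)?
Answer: 2*sqrt(4834) ≈ 139.05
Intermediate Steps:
q = -9
d(n, g) = -9*n
sqrt((((18*(-11))*14 + d(-125, 106)) + 14837) + 6146) = sqrt((((18*(-11))*14 - 9*(-125)) + 14837) + 6146) = sqrt(((-198*14 + 1125) + 14837) + 6146) = sqrt(((-2772 + 1125) + 14837) + 6146) = sqrt((-1647 + 14837) + 6146) = sqrt(13190 + 6146) = sqrt(19336) = 2*sqrt(4834)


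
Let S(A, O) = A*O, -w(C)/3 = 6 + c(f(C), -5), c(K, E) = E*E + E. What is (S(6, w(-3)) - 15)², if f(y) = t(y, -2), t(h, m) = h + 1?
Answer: 233289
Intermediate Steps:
t(h, m) = 1 + h
f(y) = 1 + y
c(K, E) = E + E² (c(K, E) = E² + E = E + E²)
w(C) = -78 (w(C) = -3*(6 - 5*(1 - 5)) = -3*(6 - 5*(-4)) = -3*(6 + 20) = -3*26 = -78)
(S(6, w(-3)) - 15)² = (6*(-78) - 15)² = (-468 - 15)² = (-483)² = 233289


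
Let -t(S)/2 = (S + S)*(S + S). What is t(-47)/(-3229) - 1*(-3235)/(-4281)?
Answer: 65208017/13823349 ≈ 4.7172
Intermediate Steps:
t(S) = -8*S² (t(S) = -2*(S + S)*(S + S) = -2*2*S*2*S = -8*S²)
t(-47)/(-3229) - 1*(-3235)/(-4281) = -8*(-47)²/(-3229) - 1*(-3235)/(-4281) = -8*2209*(-1/3229) + 3235*(-1/4281) = -17672*(-1/3229) - 3235/4281 = 17672/3229 - 3235/4281 = 65208017/13823349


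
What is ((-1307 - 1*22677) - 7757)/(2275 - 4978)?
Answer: 31741/2703 ≈ 11.743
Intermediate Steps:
((-1307 - 1*22677) - 7757)/(2275 - 4978) = ((-1307 - 22677) - 7757)/(-2703) = (-23984 - 7757)*(-1/2703) = -31741*(-1/2703) = 31741/2703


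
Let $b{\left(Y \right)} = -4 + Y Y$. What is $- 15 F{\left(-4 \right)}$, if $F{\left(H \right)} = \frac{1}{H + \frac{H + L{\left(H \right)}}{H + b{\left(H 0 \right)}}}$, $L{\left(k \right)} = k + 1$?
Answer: $\frac{24}{5} \approx 4.8$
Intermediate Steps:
$L{\left(k \right)} = 1 + k$
$b{\left(Y \right)} = -4 + Y^{2}$
$F{\left(H \right)} = \frac{1}{H + \frac{1 + 2 H}{-4 + H}}$ ($F{\left(H \right)} = \frac{1}{H + \frac{H + \left(1 + H\right)}{H + \left(-4 + \left(H 0\right)^{2}\right)}} = \frac{1}{H + \frac{1 + 2 H}{H - \left(4 - 0^{2}\right)}} = \frac{1}{H + \frac{1 + 2 H}{H + \left(-4 + 0\right)}} = \frac{1}{H + \frac{1 + 2 H}{H - 4}} = \frac{1}{H + \frac{1 + 2 H}{-4 + H}}$)
$- 15 F{\left(-4 \right)} = - 15 \frac{-4 - 4}{1 + \left(-4\right)^{2} - -8} = - 15 \frac{1}{1 + 16 + 8} \left(-8\right) = - 15 \cdot \frac{1}{25} \left(-8\right) = \left(-15\right) \left(- \frac{8}{25}\right) = \frac{24}{5}$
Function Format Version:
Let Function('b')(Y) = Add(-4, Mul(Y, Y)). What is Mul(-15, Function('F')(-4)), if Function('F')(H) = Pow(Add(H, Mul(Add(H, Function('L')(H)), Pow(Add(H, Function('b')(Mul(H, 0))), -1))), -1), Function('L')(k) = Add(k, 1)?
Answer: Rational(24, 5) ≈ 4.8000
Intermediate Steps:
Function('L')(k) = Add(1, k)
Function('b')(Y) = Add(-4, Pow(Y, 2))
Function('F')(H) = Pow(Add(H, Mul(Pow(Add(-4, H), -1), Add(1, Mul(2, H)))), -1) (Function('F')(H) = Pow(Add(H, Mul(Add(H, Add(1, H)), Pow(Add(H, Add(-4, Pow(Mul(H, 0), 2))), -1))), -1) = Pow(Add(H, Mul(Add(1, Mul(2, H)), Pow(Add(H, Add(-4, Pow(0, 2))), -1))), -1) = Pow(Add(H, Mul(Add(1, Mul(2, H)), Pow(Add(H, Add(-4, 0)), -1))), -1) = Pow(Add(H, Mul(Add(1, Mul(2, H)), Pow(Add(H, -4), -1))), -1) = Pow(Add(H, Mul(Add(1, Mul(2, H)), Pow(Add(-4, H), -1))), -1) = Pow(Add(H, Mul(Pow(Add(-4, H), -1), Add(1, Mul(2, H)))), -1))
Mul(-15, Function('F')(-4)) = Mul(-15, Mul(Pow(Add(1, Pow(-4, 2), Mul(-2, -4)), -1), Add(-4, -4))) = Mul(-15, Mul(Pow(Add(1, 16, 8), -1), -8)) = Mul(-15, Mul(Pow(25, -1), -8)) = Mul(-15, Mul(Rational(1, 25), -8)) = Mul(-15, Rational(-8, 25)) = Rational(24, 5)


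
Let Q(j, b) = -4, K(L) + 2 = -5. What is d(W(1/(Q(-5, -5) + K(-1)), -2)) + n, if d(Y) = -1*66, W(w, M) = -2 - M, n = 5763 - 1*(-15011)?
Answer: 20708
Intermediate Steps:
K(L) = -7 (K(L) = -2 - 5 = -7)
n = 20774 (n = 5763 + 15011 = 20774)
d(Y) = -66
d(W(1/(Q(-5, -5) + K(-1)), -2)) + n = -66 + 20774 = 20708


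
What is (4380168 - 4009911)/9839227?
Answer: 370257/9839227 ≈ 0.037631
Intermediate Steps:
(4380168 - 4009911)/9839227 = 370257*(1/9839227) = 370257/9839227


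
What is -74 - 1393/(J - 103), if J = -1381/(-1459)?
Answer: -8985917/148896 ≈ -60.350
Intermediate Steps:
J = 1381/1459 (J = -1381*(-1/1459) = 1381/1459 ≈ 0.94654)
-74 - 1393/(J - 103) = -74 - 1393/(1381/1459 - 103) = -74 - 1393/(-148896/1459) = -74 - 1459/148896*(-1393) = -74 + 2032387/148896 = -8985917/148896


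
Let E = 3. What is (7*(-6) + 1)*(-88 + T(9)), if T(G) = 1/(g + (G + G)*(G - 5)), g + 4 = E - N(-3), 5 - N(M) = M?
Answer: 227263/63 ≈ 3607.3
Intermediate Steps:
N(M) = 5 - M
g = -9 (g = -4 + (3 - (5 - 1*(-3))) = -4 + (3 - (5 + 3)) = -4 + (3 - 1*8) = -4 + (3 - 8) = -4 - 5 = -9)
T(G) = 1/(-9 + 2*G*(-5 + G)) (T(G) = 1/(-9 + (G + G)*(G - 5)) = 1/(-9 + (2*G)*(-5 + G)) = 1/(-9 + 2*G*(-5 + G)))
(7*(-6) + 1)*(-88 + T(9)) = (7*(-6) + 1)*(-88 + 1/(-9 - 10*9 + 2*9²)) = (-42 + 1)*(-88 + 1/(-9 - 90 + 2*81)) = -41*(-88 + 1/(-9 - 90 + 162)) = -41*(-88 + 1/63) = -41*(-5543/63) = 227263/63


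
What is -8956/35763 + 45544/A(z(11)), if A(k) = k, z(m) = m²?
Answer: 1627706396/4327323 ≈ 376.15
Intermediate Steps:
-8956/35763 + 45544/A(z(11)) = -8956/35763 + 45544/(11²) = -8956*1/35763 + 45544/121 = -8956/35763 + 45544*(1/121) = -8956/35763 + 45544/121 = 1627706396/4327323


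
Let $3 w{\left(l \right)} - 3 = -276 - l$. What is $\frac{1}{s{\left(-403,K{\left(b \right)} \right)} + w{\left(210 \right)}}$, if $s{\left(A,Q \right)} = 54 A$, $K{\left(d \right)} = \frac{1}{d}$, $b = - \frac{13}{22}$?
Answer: $- \frac{1}{21923} \approx -4.5614 \cdot 10^{-5}$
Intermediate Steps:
$b = - \frac{13}{22}$ ($b = \left(-13\right) \frac{1}{22} = - \frac{13}{22} \approx -0.59091$)
$w{\left(l \right)} = -91 - \frac{l}{3}$ ($w{\left(l \right)} = 1 + \frac{-276 - l}{3} = 1 - \left(92 + \frac{l}{3}\right) = -91 - \frac{l}{3}$)
$\frac{1}{s{\left(-403,K{\left(b \right)} \right)} + w{\left(210 \right)}} = \frac{1}{54 \left(-403\right) - 161} = \frac{1}{-21762 - 161} = \frac{1}{-21923} = - \frac{1}{21923}$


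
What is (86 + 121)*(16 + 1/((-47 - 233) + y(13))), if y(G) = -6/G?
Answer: 12072861/3646 ≈ 3311.3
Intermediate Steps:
(86 + 121)*(16 + 1/((-47 - 233) + y(13))) = (86 + 121)*(16 + 1/((-47 - 233) - 6/13)) = 207*(16 + 1/(-280 - 6*1/13)) = 207*(16 + 1/(-280 - 6/13)) = 207*(16 + 1/(-3646/13)) = 207*(16 - 13/3646) = 207*(58323/3646) = 12072861/3646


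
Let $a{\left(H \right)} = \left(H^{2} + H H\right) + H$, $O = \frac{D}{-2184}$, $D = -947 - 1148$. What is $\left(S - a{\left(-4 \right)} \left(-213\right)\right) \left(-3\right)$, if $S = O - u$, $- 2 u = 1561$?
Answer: $- \frac{14732083}{728} \approx -20236.0$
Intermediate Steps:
$u = - \frac{1561}{2}$ ($u = \left(- \frac{1}{2}\right) 1561 = - \frac{1561}{2} \approx -780.5$)
$D = -2095$
$O = \frac{2095}{2184}$ ($O = - \frac{2095}{-2184} = \left(-2095\right) \left(- \frac{1}{2184}\right) = \frac{2095}{2184} \approx 0.95925$)
$a{\left(H \right)} = H + 2 H^{2}$ ($a{\left(H \right)} = \left(H^{2} + H^{2}\right) + H = 2 H^{2} + H = H + 2 H^{2}$)
$S = \frac{1706707}{2184}$ ($S = \frac{2095}{2184} - - \frac{1561}{2} = \frac{2095}{2184} + \frac{1561}{2} = \frac{1706707}{2184} \approx 781.46$)
$\left(S - a{\left(-4 \right)} \left(-213\right)\right) \left(-3\right) = \left(\frac{1706707}{2184} - - 4 \left(1 + 2 \left(-4\right)\right) \left(-213\right)\right) \left(-3\right) = \left(\frac{1706707}{2184} - - 4 \left(1 - 8\right) \left(-213\right)\right) \left(-3\right) = \left(\frac{1706707}{2184} - \left(-4\right) \left(-7\right) \left(-213\right)\right) \left(-3\right) = \left(\frac{1706707}{2184} - 28 \left(-213\right)\right) \left(-3\right) = \left(\frac{1706707}{2184} - -5964\right) \left(-3\right) = \left(\frac{1706707}{2184} + 5964\right) \left(-3\right) = \frac{14732083}{2184} \left(-3\right) = - \frac{14732083}{728}$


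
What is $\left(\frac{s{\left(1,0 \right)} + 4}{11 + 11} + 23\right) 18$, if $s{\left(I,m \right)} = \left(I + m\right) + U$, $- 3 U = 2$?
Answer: $\frac{4593}{11} \approx 417.55$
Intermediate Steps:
$U = - \frac{2}{3}$ ($U = \left(- \frac{1}{3}\right) 2 = - \frac{2}{3} \approx -0.66667$)
$s{\left(I,m \right)} = - \frac{2}{3} + I + m$ ($s{\left(I,m \right)} = \left(I + m\right) - \frac{2}{3} = - \frac{2}{3} + I + m$)
$\left(\frac{s{\left(1,0 \right)} + 4}{11 + 11} + 23\right) 18 = \left(\frac{\left(- \frac{2}{3} + 1 + 0\right) + 4}{11 + 11} + 23\right) 18 = \left(\frac{\frac{1}{3} + 4}{22} + 23\right) 18 = \left(\frac{13}{3} \cdot \frac{1}{22} + 23\right) 18 = \left(\frac{13}{66} + 23\right) 18 = \frac{1531}{66} \cdot 18 = \frac{4593}{11}$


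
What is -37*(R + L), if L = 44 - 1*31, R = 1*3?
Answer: -592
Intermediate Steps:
R = 3
L = 13 (L = 44 - 31 = 13)
-37*(R + L) = -37*(3 + 13) = -37*16 = -592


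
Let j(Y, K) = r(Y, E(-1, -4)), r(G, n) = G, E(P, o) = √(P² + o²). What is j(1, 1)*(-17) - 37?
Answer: -54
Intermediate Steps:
j(Y, K) = Y
j(1, 1)*(-17) - 37 = 1*(-17) - 37 = -17 - 37 = -54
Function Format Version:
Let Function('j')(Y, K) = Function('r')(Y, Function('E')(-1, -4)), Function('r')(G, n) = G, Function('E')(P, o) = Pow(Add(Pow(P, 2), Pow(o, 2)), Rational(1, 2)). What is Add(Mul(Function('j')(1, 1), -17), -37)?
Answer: -54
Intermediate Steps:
Function('j')(Y, K) = Y
Add(Mul(Function('j')(1, 1), -17), -37) = Add(Mul(1, -17), -37) = Add(-17, -37) = -54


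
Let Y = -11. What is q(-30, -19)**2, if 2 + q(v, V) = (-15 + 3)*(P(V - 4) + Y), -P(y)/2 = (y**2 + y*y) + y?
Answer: 623500900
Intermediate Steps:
P(y) = -4*y**2 - 2*y (P(y) = -2*((y**2 + y*y) + y) = -2*((y**2 + y**2) + y) = -2*(2*y**2 + y) = -2*(y + 2*y**2) = -4*y**2 - 2*y)
q(v, V) = 130 + 24*(-7 + 2*V)*(-4 + V) (q(v, V) = -2 + (-15 + 3)*(-2*(V - 4)*(1 + 2*(V - 4)) - 11) = -2 - 12*(-2*(-4 + V)*(1 + 2*(-4 + V)) - 11) = -2 - 12*(-2*(-4 + V)*(1 + (-8 + 2*V)) - 11) = -2 - 12*(-2*(-4 + V)*(-7 + 2*V) - 11) = -2 - 12*(-2*(-7 + 2*V)*(-4 + V) - 11) = -2 - 12*(-11 - 2*(-7 + 2*V)*(-4 + V)) = -2 + (132 + 24*(-7 + 2*V)*(-4 + V)) = 130 + 24*(-7 + 2*V)*(-4 + V))
q(-30, -19)**2 = (802 - 360*(-19) + 48*(-19)**2)**2 = (802 + 6840 + 48*361)**2 = (802 + 6840 + 17328)**2 = 24970**2 = 623500900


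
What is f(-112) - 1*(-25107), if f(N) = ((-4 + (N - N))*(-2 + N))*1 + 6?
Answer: 25569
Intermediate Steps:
f(N) = 14 - 4*N (f(N) = ((-4 + 0)*(-2 + N))*1 + 6 = -4*(-2 + N)*1 + 6 = (8 - 4*N)*1 + 6 = (8 - 4*N) + 6 = 14 - 4*N)
f(-112) - 1*(-25107) = (14 - 4*(-112)) - 1*(-25107) = (14 + 448) + 25107 = 462 + 25107 = 25569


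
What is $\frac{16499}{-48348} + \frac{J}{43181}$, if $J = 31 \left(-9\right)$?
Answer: $- \frac{725932411}{2087714988} \approx -0.34772$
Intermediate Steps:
$J = -279$
$\frac{16499}{-48348} + \frac{J}{43181} = \frac{16499}{-48348} - \frac{279}{43181} = 16499 \left(- \frac{1}{48348}\right) - \frac{279}{43181} = - \frac{16499}{48348} - \frac{279}{43181} = - \frac{725932411}{2087714988}$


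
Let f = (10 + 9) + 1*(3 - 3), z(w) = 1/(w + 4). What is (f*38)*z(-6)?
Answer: -361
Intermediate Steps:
z(w) = 1/(4 + w)
f = 19 (f = 19 + 1*0 = 19 + 0 = 19)
(f*38)*z(-6) = (19*38)/(4 - 6) = 722/(-2) = 722*(-1/2) = -361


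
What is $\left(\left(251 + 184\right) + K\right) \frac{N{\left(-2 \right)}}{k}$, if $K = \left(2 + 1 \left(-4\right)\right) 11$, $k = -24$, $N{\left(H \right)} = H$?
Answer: $\frac{413}{12} \approx 34.417$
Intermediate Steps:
$K = -22$ ($K = \left(2 - 4\right) 11 = \left(-2\right) 11 = -22$)
$\left(\left(251 + 184\right) + K\right) \frac{N{\left(-2 \right)}}{k} = \left(\left(251 + 184\right) - 22\right) \left(- \frac{2}{-24}\right) = \left(435 - 22\right) \left(\left(-2\right) \left(- \frac{1}{24}\right)\right) = 413 \cdot \frac{1}{12} = \frac{413}{12}$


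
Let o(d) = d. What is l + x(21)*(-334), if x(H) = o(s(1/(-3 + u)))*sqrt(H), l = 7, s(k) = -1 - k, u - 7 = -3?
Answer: 7 + 668*sqrt(21) ≈ 3068.2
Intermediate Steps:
u = 4 (u = 7 - 3 = 4)
x(H) = -2*sqrt(H) (x(H) = (-1 - 1/(-3 + 4))*sqrt(H) = (-1 - 1/1)*sqrt(H) = (-1 - 1*1)*sqrt(H) = (-1 - 1)*sqrt(H) = -2*sqrt(H))
l + x(21)*(-334) = 7 - 2*sqrt(21)*(-334) = 7 + 668*sqrt(21)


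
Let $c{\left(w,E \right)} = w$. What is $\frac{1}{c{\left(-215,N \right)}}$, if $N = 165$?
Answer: $- \frac{1}{215} \approx -0.0046512$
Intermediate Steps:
$\frac{1}{c{\left(-215,N \right)}} = \frac{1}{-215} = - \frac{1}{215}$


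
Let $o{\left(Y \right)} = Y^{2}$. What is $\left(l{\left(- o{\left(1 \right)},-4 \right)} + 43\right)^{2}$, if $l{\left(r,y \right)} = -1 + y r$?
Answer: $2116$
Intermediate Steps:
$l{\left(r,y \right)} = -1 + r y$
$\left(l{\left(- o{\left(1 \right)},-4 \right)} + 43\right)^{2} = \left(\left(-1 + - 1^{2} \left(-4\right)\right) + 43\right)^{2} = \left(\left(-1 + \left(-1\right) 1 \left(-4\right)\right) + 43\right)^{2} = \left(\left(-1 - -4\right) + 43\right)^{2} = \left(\left(-1 + 4\right) + 43\right)^{2} = \left(3 + 43\right)^{2} = 46^{2} = 2116$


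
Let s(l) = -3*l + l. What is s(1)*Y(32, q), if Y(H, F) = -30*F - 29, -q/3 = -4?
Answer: 778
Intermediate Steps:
q = 12 (q = -3*(-4) = 12)
s(l) = -2*l
Y(H, F) = -29 - 30*F
s(1)*Y(32, q) = (-2*1)*(-29 - 30*12) = -2*(-29 - 360) = -2*(-389) = 778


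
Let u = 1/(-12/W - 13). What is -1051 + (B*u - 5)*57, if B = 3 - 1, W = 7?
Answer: -138406/103 ≈ -1343.7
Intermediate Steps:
u = -7/103 (u = 1/(-12/7 - 13) = 1/(-103/7) = -7/103 ≈ -0.067961)
B = 2
-1051 + (B*u - 5)*57 = -1051 + (2*(-7/103) - 5)*57 = -1051 + (-14/103 - 5)*57 = -1051 - 529/103*57 = -1051 - 30153/103 = -138406/103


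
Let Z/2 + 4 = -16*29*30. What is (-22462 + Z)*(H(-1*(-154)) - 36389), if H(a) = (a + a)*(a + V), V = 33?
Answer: -1066924170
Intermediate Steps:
Z = -27848 (Z = -8 + 2*(-16*29*30) = -8 + 2*(-464*30) = -8 + 2*(-13920) = -8 - 27840 = -27848)
H(a) = 2*a*(33 + a) (H(a) = (a + a)*(a + 33) = (2*a)*(33 + a) = 2*a*(33 + a))
(-22462 + Z)*(H(-1*(-154)) - 36389) = (-22462 - 27848)*(2*(-1*(-154))*(33 - 1*(-154)) - 36389) = -50310*(2*154*(33 + 154) - 36389) = -50310*(2*154*187 - 36389) = -50310*(57596 - 36389) = -50310*21207 = -1066924170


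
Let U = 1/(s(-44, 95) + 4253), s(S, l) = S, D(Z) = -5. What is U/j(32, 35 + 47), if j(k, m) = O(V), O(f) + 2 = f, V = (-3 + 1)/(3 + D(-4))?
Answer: -1/4209 ≈ -0.00023759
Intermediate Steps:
V = 1 (V = (-3 + 1)/(3 - 5) = -2/(-2) = -2*(-1/2) = 1)
O(f) = -2 + f
j(k, m) = -1 (j(k, m) = -2 + 1 = -1)
U = 1/4209 (U = 1/(-44 + 4253) = 1/4209 ≈ 0.00023759)
U/j(32, 35 + 47) = (1/4209)/(-1) = (1/4209)*(-1) = -1/4209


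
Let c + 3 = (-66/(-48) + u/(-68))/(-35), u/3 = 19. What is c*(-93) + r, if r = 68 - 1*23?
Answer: 1549029/4760 ≈ 325.43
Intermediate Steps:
u = 57 (u = 3*19 = 57)
r = 45 (r = 68 - 23 = 45)
c = -14353/4760 (c = -3 + (-66/(-48) + 57/(-68))/(-35) = -3 + (-66*(-1/48) + 57*(-1/68))*(-1/35) = -3 + (11/8 - 57/68)*(-1/35) = -3 + (73/136)*(-1/35) = -3 - 73/4760 = -14353/4760 ≈ -3.0153)
c*(-93) + r = -14353/4760*(-93) + 45 = 1334829/4760 + 45 = 1549029/4760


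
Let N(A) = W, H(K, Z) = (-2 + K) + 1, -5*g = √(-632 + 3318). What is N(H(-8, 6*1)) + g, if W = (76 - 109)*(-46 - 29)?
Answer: 2475 - √2686/5 ≈ 2464.6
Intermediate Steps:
g = -√2686/5 (g = -√(-632 + 3318)/5 = -√2686/5 ≈ -10.365)
W = 2475 (W = -33*(-75) = 2475)
H(K, Z) = -1 + K
N(A) = 2475
N(H(-8, 6*1)) + g = 2475 - √2686/5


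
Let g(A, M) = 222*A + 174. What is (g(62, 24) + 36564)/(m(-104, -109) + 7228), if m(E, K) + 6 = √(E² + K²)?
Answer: 364725444/52134587 - 50502*√22697/52134587 ≈ 6.8499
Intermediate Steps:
g(A, M) = 174 + 222*A
m(E, K) = -6 + √(E² + K²)
(g(62, 24) + 36564)/(m(-104, -109) + 7228) = ((174 + 222*62) + 36564)/((-6 + √((-104)² + (-109)²)) + 7228) = ((174 + 13764) + 36564)/((-6 + √(10816 + 11881)) + 7228) = (13938 + 36564)/((-6 + √22697) + 7228) = 50502/(7222 + √22697)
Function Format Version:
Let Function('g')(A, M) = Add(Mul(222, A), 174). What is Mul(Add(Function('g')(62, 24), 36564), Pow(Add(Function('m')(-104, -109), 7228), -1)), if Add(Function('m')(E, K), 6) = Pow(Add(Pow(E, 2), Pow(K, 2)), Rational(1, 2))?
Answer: Add(Rational(364725444, 52134587), Mul(Rational(-50502, 52134587), Pow(22697, Rational(1, 2)))) ≈ 6.8499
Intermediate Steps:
Function('g')(A, M) = Add(174, Mul(222, A))
Function('m')(E, K) = Add(-6, Pow(Add(Pow(E, 2), Pow(K, 2)), Rational(1, 2)))
Mul(Add(Function('g')(62, 24), 36564), Pow(Add(Function('m')(-104, -109), 7228), -1)) = Mul(Add(Add(174, Mul(222, 62)), 36564), Pow(Add(Add(-6, Pow(Add(Pow(-104, 2), Pow(-109, 2)), Rational(1, 2))), 7228), -1)) = Mul(Add(Add(174, 13764), 36564), Pow(Add(Add(-6, Pow(Add(10816, 11881), Rational(1, 2))), 7228), -1)) = Mul(Add(13938, 36564), Pow(Add(Add(-6, Pow(22697, Rational(1, 2))), 7228), -1)) = Mul(50502, Pow(Add(7222, Pow(22697, Rational(1, 2))), -1))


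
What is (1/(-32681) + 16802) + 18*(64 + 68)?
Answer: 626756217/32681 ≈ 19178.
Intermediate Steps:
(1/(-32681) + 16802) + 18*(64 + 68) = (-1/32681 + 16802) + 18*132 = 549106161/32681 + 2376 = 626756217/32681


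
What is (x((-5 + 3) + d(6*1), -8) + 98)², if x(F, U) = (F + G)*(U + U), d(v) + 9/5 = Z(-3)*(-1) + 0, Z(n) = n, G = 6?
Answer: 5476/25 ≈ 219.04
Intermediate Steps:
d(v) = 6/5 (d(v) = -9/5 + (-3*(-1) + 0) = -9/5 + (3 + 0) = -9/5 + 3 = 6/5)
x(F, U) = 2*U*(6 + F) (x(F, U) = (F + 6)*(U + U) = (6 + F)*(2*U) = 2*U*(6 + F))
(x((-5 + 3) + d(6*1), -8) + 98)² = (2*(-8)*(6 + ((-5 + 3) + 6/5)) + 98)² = (2*(-8)*(6 + (-2 + 6/5)) + 98)² = (2*(-8)*(6 - ⅘) + 98)² = (2*(-8)*(26/5) + 98)² = (-416/5 + 98)² = (74/5)² = 5476/25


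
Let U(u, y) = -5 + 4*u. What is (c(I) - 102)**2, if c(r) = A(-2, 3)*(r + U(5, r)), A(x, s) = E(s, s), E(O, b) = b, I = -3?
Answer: 4356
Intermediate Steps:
A(x, s) = s
c(r) = 45 + 3*r (c(r) = 3*(r + (-5 + 4*5)) = 3*(r + (-5 + 20)) = 3*(r + 15) = 3*(15 + r) = 45 + 3*r)
(c(I) - 102)**2 = ((45 + 3*(-3)) - 102)**2 = ((45 - 9) - 102)**2 = (36 - 102)**2 = (-66)**2 = 4356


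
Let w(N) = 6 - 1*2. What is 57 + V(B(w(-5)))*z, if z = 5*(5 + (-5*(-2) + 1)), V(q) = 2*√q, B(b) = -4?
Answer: 57 + 320*I ≈ 57.0 + 320.0*I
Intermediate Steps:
w(N) = 4 (w(N) = 6 - 2 = 4)
z = 80 (z = 5*(5 + (10 + 1)) = 5*(5 + 11) = 5*16 = 80)
57 + V(B(w(-5)))*z = 57 + (2*√(-4))*80 = 57 + (2*(2*I))*80 = 57 + (4*I)*80 = 57 + 320*I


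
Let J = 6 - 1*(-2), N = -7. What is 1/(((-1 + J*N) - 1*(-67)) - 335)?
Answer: -1/325 ≈ -0.0030769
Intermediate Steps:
J = 8 (J = 6 + 2 = 8)
1/(((-1 + J*N) - 1*(-67)) - 335) = 1/(((-1 + 8*(-7)) - 1*(-67)) - 335) = 1/(((-1 - 56) + 67) - 335) = 1/((-57 + 67) - 335) = 1/(10 - 335) = 1/(-325) = -1/325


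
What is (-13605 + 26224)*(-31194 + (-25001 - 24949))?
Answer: -1023956136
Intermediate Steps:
(-13605 + 26224)*(-31194 + (-25001 - 24949)) = 12619*(-31194 - 49950) = 12619*(-81144) = -1023956136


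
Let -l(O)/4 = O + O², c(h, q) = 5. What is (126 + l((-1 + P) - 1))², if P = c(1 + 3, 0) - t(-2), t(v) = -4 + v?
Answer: 54756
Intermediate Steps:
P = 11 (P = 5 - (-4 - 2) = 5 - 1*(-6) = 5 + 6 = 11)
l(O) = -4*O - 4*O² (l(O) = -4*(O + O²) = -4*O - 4*O²)
(126 + l((-1 + P) - 1))² = (126 - 4*((-1 + 11) - 1)*(1 + ((-1 + 11) - 1)))² = (126 - 4*(10 - 1)*(1 + (10 - 1)))² = (126 - 4*9*(1 + 9))² = (126 - 4*9*10)² = (126 - 360)² = (-234)² = 54756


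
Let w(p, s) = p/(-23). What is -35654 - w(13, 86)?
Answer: -820029/23 ≈ -35653.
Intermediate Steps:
w(p, s) = -p/23 (w(p, s) = p*(-1/23) = -p/23)
-35654 - w(13, 86) = -35654 - (-1)*13/23 = -35654 - 1*(-13/23) = -35654 + 13/23 = -820029/23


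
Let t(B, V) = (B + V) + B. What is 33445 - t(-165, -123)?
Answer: 33898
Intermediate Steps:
t(B, V) = V + 2*B
33445 - t(-165, -123) = 33445 - (-123 + 2*(-165)) = 33445 - (-123 - 330) = 33445 - 1*(-453) = 33445 + 453 = 33898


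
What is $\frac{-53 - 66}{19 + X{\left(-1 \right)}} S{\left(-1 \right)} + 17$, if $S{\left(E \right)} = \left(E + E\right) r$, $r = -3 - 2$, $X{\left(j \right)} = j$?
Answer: $- \frac{442}{9} \approx -49.111$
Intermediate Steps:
$r = -5$ ($r = -3 - 2 = -5$)
$S{\left(E \right)} = - 10 E$ ($S{\left(E \right)} = \left(E + E\right) \left(-5\right) = 2 E \left(-5\right) = - 10 E$)
$\frac{-53 - 66}{19 + X{\left(-1 \right)}} S{\left(-1 \right)} + 17 = \frac{-53 - 66}{19 - 1} \left(\left(-10\right) \left(-1\right)\right) + 17 = - \frac{119}{18} \cdot 10 + 17 = \left(-119\right) \frac{1}{18} \cdot 10 + 17 = \left(- \frac{119}{18}\right) 10 + 17 = - \frac{595}{9} + 17 = - \frac{442}{9}$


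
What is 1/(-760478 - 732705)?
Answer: -1/1493183 ≈ -6.6971e-7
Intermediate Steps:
1/(-760478 - 732705) = 1/(-1493183) = -1/1493183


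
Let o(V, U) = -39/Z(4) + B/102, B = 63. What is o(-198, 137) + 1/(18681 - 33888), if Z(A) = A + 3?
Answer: -17929291/3619266 ≈ -4.9538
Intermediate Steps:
Z(A) = 3 + A
o(V, U) = -1179/238 (o(V, U) = -39/(3 + 4) + 63/102 = -39/7 + 63*(1/102) = -39*1/7 + 21/34 = -39/7 + 21/34 = -1179/238)
o(-198, 137) + 1/(18681 - 33888) = -1179/238 + 1/(18681 - 33888) = -1179/238 + 1/(-15207) = -1179/238 - 1/15207 = -17929291/3619266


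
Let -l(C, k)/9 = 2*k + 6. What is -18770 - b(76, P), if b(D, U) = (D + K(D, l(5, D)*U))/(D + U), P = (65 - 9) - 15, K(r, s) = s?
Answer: -2137864/117 ≈ -18272.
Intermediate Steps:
l(C, k) = -54 - 18*k (l(C, k) = -9*(2*k + 6) = -9*(6 + 2*k) = -54 - 18*k)
P = 41 (P = 56 - 15 = 41)
b(D, U) = (D + U*(-54 - 18*D))/(D + U) (b(D, U) = (D + (-54 - 18*D)*U)/(D + U) = (D + U*(-54 - 18*D))/(D + U))
-18770 - b(76, P) = -18770 - (76 - 18*41*(3 + 76))/(76 + 41) = -18770 - (76 - 18*41*79)/117 = -18770 - (76 - 58302)/117 = -18770 - (-58226)/117 = -18770 - 1*(-58226/117) = -18770 + 58226/117 = -2137864/117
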